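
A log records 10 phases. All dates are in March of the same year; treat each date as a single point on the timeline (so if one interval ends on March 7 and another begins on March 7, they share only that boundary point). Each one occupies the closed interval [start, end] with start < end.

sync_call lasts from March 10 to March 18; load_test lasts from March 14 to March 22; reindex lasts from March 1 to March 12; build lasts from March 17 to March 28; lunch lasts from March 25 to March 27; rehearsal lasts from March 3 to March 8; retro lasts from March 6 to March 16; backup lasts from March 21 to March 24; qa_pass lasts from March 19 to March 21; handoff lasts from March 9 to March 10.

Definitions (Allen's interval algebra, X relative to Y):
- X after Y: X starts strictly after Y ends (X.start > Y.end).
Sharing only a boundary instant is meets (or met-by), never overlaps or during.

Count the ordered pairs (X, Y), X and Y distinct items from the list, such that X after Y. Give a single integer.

Checking all 90 ordered pairs for relation 'after'; matching pairs in alphabetical order:
(backup, handoff): backup after handoff ✓
(backup, rehearsal): backup after rehearsal ✓
(backup, reindex): backup after reindex ✓
(backup, retro): backup after retro ✓
(backup, sync_call): backup after sync_call ✓
(build, handoff): build after handoff ✓
(build, rehearsal): build after rehearsal ✓
(build, reindex): build after reindex ✓
(build, retro): build after retro ✓
(handoff, rehearsal): handoff after rehearsal ✓
(load_test, handoff): load_test after handoff ✓
(load_test, rehearsal): load_test after rehearsal ✓
(load_test, reindex): load_test after reindex ✓
(lunch, backup): lunch after backup ✓
(lunch, handoff): lunch after handoff ✓
(lunch, load_test): lunch after load_test ✓
(lunch, qa_pass): lunch after qa_pass ✓
(lunch, rehearsal): lunch after rehearsal ✓
(lunch, reindex): lunch after reindex ✓
(lunch, retro): lunch after retro ✓
(lunch, sync_call): lunch after sync_call ✓
(qa_pass, handoff): qa_pass after handoff ✓
(qa_pass, rehearsal): qa_pass after rehearsal ✓
(qa_pass, reindex): qa_pass after reindex ✓
... plus 3 further pairs not listed.
Count: 27.

27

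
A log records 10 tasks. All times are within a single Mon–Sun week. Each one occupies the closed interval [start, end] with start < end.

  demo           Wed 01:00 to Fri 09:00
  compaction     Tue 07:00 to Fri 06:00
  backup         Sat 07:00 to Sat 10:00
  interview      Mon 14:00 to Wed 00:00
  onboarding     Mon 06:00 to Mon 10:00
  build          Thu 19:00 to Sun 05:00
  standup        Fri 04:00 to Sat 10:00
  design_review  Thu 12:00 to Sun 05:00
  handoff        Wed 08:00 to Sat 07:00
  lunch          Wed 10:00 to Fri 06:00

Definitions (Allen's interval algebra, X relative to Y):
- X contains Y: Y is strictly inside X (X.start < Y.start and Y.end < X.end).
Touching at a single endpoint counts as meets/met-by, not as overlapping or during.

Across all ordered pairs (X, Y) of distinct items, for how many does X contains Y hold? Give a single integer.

6

Checking all 90 ordered pairs for relation 'contains'; matching pairs in alphabetical order:
(build, backup): build contains backup ✓
(build, standup): build contains standup ✓
(demo, lunch): demo contains lunch ✓
(design_review, backup): design_review contains backup ✓
(design_review, standup): design_review contains standup ✓
(handoff, lunch): handoff contains lunch ✓
Count: 6.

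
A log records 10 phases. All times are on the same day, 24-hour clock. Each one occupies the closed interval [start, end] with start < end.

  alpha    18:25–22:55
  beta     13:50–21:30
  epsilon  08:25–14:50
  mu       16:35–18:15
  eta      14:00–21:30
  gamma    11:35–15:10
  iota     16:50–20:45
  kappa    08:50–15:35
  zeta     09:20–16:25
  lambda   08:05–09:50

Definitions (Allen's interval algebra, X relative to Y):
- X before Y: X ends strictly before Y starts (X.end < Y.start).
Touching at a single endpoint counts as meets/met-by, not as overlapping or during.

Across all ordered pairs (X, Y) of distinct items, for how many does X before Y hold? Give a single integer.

19

Checking all 90 ordered pairs for relation 'before'; matching pairs in alphabetical order:
(epsilon, alpha): epsilon before alpha ✓
(epsilon, iota): epsilon before iota ✓
(epsilon, mu): epsilon before mu ✓
(gamma, alpha): gamma before alpha ✓
(gamma, iota): gamma before iota ✓
(gamma, mu): gamma before mu ✓
(kappa, alpha): kappa before alpha ✓
(kappa, iota): kappa before iota ✓
(kappa, mu): kappa before mu ✓
(lambda, alpha): lambda before alpha ✓
(lambda, beta): lambda before beta ✓
(lambda, eta): lambda before eta ✓
(lambda, gamma): lambda before gamma ✓
(lambda, iota): lambda before iota ✓
(lambda, mu): lambda before mu ✓
(mu, alpha): mu before alpha ✓
(zeta, alpha): zeta before alpha ✓
(zeta, iota): zeta before iota ✓
(zeta, mu): zeta before mu ✓
Count: 19.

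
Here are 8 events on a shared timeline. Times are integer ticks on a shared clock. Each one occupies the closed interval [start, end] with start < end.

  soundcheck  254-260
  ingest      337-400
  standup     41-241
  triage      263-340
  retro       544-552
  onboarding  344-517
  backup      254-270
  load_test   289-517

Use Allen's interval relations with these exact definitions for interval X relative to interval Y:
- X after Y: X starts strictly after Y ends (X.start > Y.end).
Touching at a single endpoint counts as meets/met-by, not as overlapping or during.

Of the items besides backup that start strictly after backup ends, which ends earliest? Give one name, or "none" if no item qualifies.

Target backup = [254, 270].
ingest [337, 400] → after → candidate.
load_test [289, 517] → after → candidate.
onboarding [344, 517] → after → candidate.
retro [544, 552] → after → candidate.
soundcheck [254, 260] → starts → excluded.
standup [41, 241] → before → excluded.
triage [263, 340] → overlapped-by → excluded.
Among candidates, earliest end is 400 → ingest.

ingest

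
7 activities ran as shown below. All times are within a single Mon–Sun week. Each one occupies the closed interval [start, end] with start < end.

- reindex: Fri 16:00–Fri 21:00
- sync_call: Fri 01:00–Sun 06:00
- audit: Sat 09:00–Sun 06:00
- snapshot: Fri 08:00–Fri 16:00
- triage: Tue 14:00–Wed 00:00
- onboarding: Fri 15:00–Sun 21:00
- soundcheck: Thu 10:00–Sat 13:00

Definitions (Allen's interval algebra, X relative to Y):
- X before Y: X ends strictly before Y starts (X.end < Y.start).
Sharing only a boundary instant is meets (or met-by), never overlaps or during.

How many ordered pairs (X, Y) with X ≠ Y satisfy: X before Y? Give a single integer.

Checking all 42 ordered pairs for relation 'before'; matching pairs in alphabetical order:
(reindex, audit): reindex before audit ✓
(snapshot, audit): snapshot before audit ✓
(triage, audit): triage before audit ✓
(triage, onboarding): triage before onboarding ✓
(triage, reindex): triage before reindex ✓
(triage, snapshot): triage before snapshot ✓
(triage, soundcheck): triage before soundcheck ✓
(triage, sync_call): triage before sync_call ✓
Count: 8.

8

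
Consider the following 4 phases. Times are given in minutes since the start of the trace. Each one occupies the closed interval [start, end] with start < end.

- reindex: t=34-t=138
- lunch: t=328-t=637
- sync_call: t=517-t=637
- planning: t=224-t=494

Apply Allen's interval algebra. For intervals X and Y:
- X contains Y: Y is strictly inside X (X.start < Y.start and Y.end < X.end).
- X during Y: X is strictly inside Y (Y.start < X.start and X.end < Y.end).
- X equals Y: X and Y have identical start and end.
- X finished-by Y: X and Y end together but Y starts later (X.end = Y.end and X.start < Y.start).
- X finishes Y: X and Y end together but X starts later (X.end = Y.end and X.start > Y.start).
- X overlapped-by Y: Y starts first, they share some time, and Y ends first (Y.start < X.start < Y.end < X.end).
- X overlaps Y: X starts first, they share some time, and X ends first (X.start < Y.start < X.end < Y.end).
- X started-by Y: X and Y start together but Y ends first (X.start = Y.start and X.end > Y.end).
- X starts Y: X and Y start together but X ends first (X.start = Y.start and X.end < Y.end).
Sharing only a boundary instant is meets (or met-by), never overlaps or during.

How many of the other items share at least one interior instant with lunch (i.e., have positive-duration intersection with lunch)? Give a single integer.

2

Target lunch = [t=328, t=637].
planning [t=224, t=494] → overlaps → counts.
reindex [t=34, t=138] → before → no.
sync_call [t=517, t=637] → finishes → counts.
Total: 2.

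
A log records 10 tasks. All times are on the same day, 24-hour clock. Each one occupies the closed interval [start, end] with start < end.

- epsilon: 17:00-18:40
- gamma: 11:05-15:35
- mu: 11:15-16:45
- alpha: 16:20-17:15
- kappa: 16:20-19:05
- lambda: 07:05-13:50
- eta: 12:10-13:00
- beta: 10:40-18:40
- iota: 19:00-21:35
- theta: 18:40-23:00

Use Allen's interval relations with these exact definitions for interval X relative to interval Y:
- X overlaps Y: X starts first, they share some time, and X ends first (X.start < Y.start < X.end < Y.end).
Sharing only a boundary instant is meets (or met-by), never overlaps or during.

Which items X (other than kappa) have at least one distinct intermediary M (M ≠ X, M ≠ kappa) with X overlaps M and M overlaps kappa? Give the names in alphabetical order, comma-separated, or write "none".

gamma, lambda

Target kappa = [16:20, 19:05].
Intermediaries M with M overlaps kappa: beta, mu.
Via beta — items with X overlaps beta: lambda.
Via mu — items with X overlaps mu: gamma, lambda.
Union: gamma, lambda.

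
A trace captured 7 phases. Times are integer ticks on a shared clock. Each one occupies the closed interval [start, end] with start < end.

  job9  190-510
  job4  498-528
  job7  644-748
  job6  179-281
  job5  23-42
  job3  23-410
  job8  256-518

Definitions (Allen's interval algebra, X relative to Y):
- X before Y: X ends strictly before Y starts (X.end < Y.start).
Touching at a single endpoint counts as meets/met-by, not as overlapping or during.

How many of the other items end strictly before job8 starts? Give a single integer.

Target job8 = [256, 518].
job3 [23, 410] → overlaps → no.
job4 [498, 528] → overlapped-by → no.
job5 [23, 42] → before → counts.
job6 [179, 281] → overlaps → no.
job7 [644, 748] → after → no.
job9 [190, 510] → overlaps → no.
Total: 1.

1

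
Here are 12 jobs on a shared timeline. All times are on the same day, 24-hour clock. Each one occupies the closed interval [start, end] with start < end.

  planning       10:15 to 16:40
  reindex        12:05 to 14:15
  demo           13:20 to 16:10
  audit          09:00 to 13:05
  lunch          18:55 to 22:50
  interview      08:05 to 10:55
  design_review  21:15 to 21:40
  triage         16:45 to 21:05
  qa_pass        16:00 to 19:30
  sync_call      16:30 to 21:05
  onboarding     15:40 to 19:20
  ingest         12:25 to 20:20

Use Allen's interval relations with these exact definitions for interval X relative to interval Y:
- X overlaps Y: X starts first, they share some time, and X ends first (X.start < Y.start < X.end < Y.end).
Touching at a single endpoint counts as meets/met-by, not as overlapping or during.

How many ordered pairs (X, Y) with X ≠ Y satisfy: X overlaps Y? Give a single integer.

Checking all 132 ordered pairs for relation 'overlaps'; matching pairs in alphabetical order:
(audit, ingest): audit overlaps ingest ✓
(audit, planning): audit overlaps planning ✓
(audit, reindex): audit overlaps reindex ✓
(demo, onboarding): demo overlaps onboarding ✓
(demo, qa_pass): demo overlaps qa_pass ✓
(ingest, lunch): ingest overlaps lunch ✓
(ingest, sync_call): ingest overlaps sync_call ✓
(ingest, triage): ingest overlaps triage ✓
(interview, audit): interview overlaps audit ✓
(interview, planning): interview overlaps planning ✓
(onboarding, lunch): onboarding overlaps lunch ✓
(onboarding, qa_pass): onboarding overlaps qa_pass ✓
(onboarding, sync_call): onboarding overlaps sync_call ✓
(onboarding, triage): onboarding overlaps triage ✓
(planning, ingest): planning overlaps ingest ✓
(planning, onboarding): planning overlaps onboarding ✓
(planning, qa_pass): planning overlaps qa_pass ✓
(planning, sync_call): planning overlaps sync_call ✓
(qa_pass, lunch): qa_pass overlaps lunch ✓
(qa_pass, sync_call): qa_pass overlaps sync_call ✓
(qa_pass, triage): qa_pass overlaps triage ✓
(reindex, demo): reindex overlaps demo ✓
(reindex, ingest): reindex overlaps ingest ✓
(sync_call, lunch): sync_call overlaps lunch ✓
... plus 1 further pairs not listed.
Count: 25.

25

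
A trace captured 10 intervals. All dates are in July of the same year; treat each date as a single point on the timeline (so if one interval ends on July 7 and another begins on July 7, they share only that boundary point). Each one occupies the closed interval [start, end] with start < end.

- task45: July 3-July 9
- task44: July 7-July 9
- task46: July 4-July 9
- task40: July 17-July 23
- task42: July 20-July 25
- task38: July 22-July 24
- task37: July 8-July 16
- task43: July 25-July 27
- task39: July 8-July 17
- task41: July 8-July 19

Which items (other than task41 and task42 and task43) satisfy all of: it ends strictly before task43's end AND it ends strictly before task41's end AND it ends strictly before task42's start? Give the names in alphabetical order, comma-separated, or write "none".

task37, task39, task44, task45, task46

Conditions: its end is strictly before task43's end (X.end < July 27) AND its end is strictly before task41's end (X.end < July 19) AND its end is strictly before task42's start (X.end < July 20).
task37: end July 16 < July 27? ✓; end July 16 < July 19? ✓; end July 16 < July 20? ✓ → yes.
task38: end July 24 < July 27? ✓; end July 24 < July 19? ✗; end July 24 < July 20? ✗ → no.
task39: end July 17 < July 27? ✓; end July 17 < July 19? ✓; end July 17 < July 20? ✓ → yes.
task40: end July 23 < July 27? ✓; end July 23 < July 19? ✗; end July 23 < July 20? ✗ → no.
task44: end July 9 < July 27? ✓; end July 9 < July 19? ✓; end July 9 < July 20? ✓ → yes.
task45: end July 9 < July 27? ✓; end July 9 < July 19? ✓; end July 9 < July 20? ✓ → yes.
task46: end July 9 < July 27? ✓; end July 9 < July 19? ✓; end July 9 < July 20? ✓ → yes.
Result: task37, task39, task44, task45, task46.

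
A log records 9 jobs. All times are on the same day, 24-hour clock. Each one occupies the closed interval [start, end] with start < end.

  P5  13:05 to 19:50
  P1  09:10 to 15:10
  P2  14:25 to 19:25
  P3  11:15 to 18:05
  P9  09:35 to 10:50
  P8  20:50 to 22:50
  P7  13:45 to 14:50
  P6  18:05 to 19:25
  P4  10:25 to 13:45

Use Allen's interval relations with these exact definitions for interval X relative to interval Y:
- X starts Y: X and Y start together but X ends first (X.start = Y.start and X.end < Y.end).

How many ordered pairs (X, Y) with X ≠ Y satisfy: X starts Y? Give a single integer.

0

Checking all 72 ordered pairs for relation 'starts'; matching pairs in alphabetical order:
No pair satisfies it.
Count: 0.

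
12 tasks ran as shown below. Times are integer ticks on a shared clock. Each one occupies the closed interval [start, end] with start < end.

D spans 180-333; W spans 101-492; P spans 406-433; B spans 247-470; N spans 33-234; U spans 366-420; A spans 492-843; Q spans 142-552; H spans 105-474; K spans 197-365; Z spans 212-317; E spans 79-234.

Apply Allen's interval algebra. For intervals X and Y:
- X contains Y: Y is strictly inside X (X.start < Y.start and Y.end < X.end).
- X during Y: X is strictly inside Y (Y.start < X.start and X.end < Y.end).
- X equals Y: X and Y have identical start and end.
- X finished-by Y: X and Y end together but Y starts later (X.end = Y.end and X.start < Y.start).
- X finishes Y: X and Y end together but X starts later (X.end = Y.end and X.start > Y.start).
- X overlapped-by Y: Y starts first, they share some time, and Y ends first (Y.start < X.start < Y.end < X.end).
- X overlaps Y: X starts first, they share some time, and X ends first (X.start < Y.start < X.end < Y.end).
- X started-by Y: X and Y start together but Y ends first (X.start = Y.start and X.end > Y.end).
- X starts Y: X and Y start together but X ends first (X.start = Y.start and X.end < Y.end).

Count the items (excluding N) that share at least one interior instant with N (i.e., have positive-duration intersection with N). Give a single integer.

7

Target N = [33, 234].
A [492, 843] → after → no.
B [247, 470] → after → no.
D [180, 333] → overlapped-by → counts.
E [79, 234] → finishes → counts.
H [105, 474] → overlapped-by → counts.
K [197, 365] → overlapped-by → counts.
P [406, 433] → after → no.
Q [142, 552] → overlapped-by → counts.
U [366, 420] → after → no.
W [101, 492] → overlapped-by → counts.
Z [212, 317] → overlapped-by → counts.
Total: 7.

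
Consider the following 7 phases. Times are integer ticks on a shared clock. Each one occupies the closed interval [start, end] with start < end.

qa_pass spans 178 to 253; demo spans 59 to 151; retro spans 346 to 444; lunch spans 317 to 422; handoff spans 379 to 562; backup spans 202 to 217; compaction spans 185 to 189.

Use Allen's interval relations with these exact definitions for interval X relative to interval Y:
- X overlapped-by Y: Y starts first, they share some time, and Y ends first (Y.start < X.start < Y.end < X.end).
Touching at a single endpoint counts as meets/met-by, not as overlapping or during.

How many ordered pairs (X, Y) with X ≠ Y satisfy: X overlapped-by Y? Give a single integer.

Checking all 42 ordered pairs for relation 'overlapped-by'; matching pairs in alphabetical order:
(handoff, lunch): handoff overlapped-by lunch ✓
(handoff, retro): handoff overlapped-by retro ✓
(retro, lunch): retro overlapped-by lunch ✓
Count: 3.

3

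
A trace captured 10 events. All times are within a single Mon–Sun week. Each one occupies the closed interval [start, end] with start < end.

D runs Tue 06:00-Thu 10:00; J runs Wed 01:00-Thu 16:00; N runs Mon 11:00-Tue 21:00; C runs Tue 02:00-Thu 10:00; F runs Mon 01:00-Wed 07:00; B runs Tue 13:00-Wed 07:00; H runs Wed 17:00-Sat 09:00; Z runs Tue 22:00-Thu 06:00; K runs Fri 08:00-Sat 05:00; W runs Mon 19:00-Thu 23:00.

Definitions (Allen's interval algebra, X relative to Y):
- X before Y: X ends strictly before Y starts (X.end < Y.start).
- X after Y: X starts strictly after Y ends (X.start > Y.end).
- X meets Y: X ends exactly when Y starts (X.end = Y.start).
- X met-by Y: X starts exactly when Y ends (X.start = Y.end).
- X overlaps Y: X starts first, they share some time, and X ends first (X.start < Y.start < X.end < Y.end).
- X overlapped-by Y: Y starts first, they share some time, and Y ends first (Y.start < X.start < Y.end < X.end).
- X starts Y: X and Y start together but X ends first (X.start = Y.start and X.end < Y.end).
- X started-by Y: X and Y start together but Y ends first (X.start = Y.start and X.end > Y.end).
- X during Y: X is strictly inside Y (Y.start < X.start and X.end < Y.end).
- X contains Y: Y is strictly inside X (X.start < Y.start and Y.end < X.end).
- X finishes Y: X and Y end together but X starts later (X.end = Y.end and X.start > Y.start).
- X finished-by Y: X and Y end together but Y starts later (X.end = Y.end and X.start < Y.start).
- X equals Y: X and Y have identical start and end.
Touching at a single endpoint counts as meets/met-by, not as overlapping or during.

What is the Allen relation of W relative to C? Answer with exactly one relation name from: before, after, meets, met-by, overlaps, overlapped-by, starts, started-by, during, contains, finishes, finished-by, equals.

contains

W = [Mon 19:00, Thu 23:00]; C = [Tue 02:00, Thu 10:00].
Compare endpoints: W.start < C.start, W.start < C.end, W.end > C.start, W.end > C.end.
That pattern is 'contains'.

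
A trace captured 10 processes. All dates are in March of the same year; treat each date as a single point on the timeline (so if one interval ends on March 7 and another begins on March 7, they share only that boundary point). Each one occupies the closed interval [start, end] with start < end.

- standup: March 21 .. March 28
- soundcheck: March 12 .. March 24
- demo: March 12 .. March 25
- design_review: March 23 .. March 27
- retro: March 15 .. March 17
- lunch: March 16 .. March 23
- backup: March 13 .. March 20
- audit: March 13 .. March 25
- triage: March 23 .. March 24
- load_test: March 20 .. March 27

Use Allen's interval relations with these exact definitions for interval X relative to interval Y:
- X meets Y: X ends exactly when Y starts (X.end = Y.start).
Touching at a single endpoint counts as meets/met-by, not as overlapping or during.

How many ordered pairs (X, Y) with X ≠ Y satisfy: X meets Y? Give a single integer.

Checking all 90 ordered pairs for relation 'meets'; matching pairs in alphabetical order:
(backup, load_test): backup meets load_test ✓
(lunch, design_review): lunch meets design_review ✓
(lunch, triage): lunch meets triage ✓
Count: 3.

3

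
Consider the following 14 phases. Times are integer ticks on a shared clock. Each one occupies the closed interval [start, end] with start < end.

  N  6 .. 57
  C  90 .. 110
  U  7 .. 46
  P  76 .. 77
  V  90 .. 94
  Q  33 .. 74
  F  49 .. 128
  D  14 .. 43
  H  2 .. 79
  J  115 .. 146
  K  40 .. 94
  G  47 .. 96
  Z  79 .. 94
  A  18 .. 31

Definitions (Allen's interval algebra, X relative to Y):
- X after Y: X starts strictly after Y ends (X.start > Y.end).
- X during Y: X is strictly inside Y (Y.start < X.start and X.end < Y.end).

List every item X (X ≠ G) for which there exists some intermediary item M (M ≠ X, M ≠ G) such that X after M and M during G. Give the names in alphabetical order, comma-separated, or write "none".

Target G = [47, 96].
Intermediaries M with M during G: P, V, Z.
Via P — items with X after P: C, J, V, Z.
Via V — items with X after V: J.
Via Z — items with X after Z: J.
Union: C, J, V, Z.

C, J, V, Z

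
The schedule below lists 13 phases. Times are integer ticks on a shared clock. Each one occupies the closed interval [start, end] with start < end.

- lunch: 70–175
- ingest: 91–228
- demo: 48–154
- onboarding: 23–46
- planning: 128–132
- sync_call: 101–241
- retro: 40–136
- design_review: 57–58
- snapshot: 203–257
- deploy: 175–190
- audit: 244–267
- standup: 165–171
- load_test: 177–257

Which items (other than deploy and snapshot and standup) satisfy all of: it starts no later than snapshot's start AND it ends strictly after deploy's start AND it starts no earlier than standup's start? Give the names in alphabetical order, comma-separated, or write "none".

load_test

Conditions: its start is no later than snapshot's start (X.start <= 203) AND its end is strictly after deploy's start (X.end > 175) AND its start is no earlier than standup's start (X.start >= 165).
audit: start 244 <= 203? ✗; end 267 > 175? ✓; start 244 >= 165? ✓ → no.
demo: start 48 <= 203? ✓; end 154 > 175? ✗; start 48 >= 165? ✗ → no.
design_review: start 57 <= 203? ✓; end 58 > 175? ✗; start 57 >= 165? ✗ → no.
ingest: start 91 <= 203? ✓; end 228 > 175? ✓; start 91 >= 165? ✗ → no.
load_test: start 177 <= 203? ✓; end 257 > 175? ✓; start 177 >= 165? ✓ → yes.
lunch: start 70 <= 203? ✓; end 175 > 175? ✗; start 70 >= 165? ✗ → no.
onboarding: start 23 <= 203? ✓; end 46 > 175? ✗; start 23 >= 165? ✗ → no.
planning: start 128 <= 203? ✓; end 132 > 175? ✗; start 128 >= 165? ✗ → no.
retro: start 40 <= 203? ✓; end 136 > 175? ✗; start 40 >= 165? ✗ → no.
sync_call: start 101 <= 203? ✓; end 241 > 175? ✓; start 101 >= 165? ✗ → no.
Result: load_test.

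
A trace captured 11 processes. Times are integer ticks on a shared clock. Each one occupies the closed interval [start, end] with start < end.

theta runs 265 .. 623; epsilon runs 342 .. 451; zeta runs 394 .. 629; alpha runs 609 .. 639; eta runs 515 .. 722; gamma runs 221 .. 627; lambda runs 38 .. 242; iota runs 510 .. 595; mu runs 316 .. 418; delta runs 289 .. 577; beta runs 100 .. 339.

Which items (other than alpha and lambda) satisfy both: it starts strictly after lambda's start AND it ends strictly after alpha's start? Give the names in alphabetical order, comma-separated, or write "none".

Conditions: its start is strictly after lambda's start (X.start > 38) AND its end is strictly after alpha's start (X.end > 609).
beta: start 100 > 38? ✓; end 339 > 609? ✗ → no.
delta: start 289 > 38? ✓; end 577 > 609? ✗ → no.
epsilon: start 342 > 38? ✓; end 451 > 609? ✗ → no.
eta: start 515 > 38? ✓; end 722 > 609? ✓ → yes.
gamma: start 221 > 38? ✓; end 627 > 609? ✓ → yes.
iota: start 510 > 38? ✓; end 595 > 609? ✗ → no.
mu: start 316 > 38? ✓; end 418 > 609? ✗ → no.
theta: start 265 > 38? ✓; end 623 > 609? ✓ → yes.
zeta: start 394 > 38? ✓; end 629 > 609? ✓ → yes.
Result: eta, gamma, theta, zeta.

eta, gamma, theta, zeta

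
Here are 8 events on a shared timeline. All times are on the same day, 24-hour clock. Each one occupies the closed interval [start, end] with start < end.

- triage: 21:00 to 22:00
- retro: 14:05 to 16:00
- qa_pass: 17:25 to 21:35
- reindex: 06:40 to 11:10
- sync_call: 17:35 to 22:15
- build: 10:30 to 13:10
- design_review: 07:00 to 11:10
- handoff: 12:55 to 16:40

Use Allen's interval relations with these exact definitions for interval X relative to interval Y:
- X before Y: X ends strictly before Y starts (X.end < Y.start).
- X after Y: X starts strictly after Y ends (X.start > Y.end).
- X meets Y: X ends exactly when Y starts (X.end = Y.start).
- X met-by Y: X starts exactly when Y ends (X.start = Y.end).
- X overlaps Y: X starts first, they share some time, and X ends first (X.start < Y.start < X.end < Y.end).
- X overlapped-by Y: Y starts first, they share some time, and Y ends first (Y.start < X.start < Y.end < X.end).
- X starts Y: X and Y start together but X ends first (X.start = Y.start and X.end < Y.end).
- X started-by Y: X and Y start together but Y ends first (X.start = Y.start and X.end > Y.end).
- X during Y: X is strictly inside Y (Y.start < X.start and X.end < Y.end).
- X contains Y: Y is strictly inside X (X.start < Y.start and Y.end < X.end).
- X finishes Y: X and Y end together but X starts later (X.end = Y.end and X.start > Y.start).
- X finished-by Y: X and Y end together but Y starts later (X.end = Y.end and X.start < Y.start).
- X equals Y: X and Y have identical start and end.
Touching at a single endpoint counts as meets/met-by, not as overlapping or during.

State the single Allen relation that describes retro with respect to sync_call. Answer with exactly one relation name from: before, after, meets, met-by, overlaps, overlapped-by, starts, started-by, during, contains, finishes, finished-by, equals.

before

retro = [14:05, 16:00]; sync_call = [17:35, 22:15].
Compare endpoints: retro.start < sync_call.start, retro.start < sync_call.end, retro.end < sync_call.start, retro.end < sync_call.end.
That pattern is 'before'.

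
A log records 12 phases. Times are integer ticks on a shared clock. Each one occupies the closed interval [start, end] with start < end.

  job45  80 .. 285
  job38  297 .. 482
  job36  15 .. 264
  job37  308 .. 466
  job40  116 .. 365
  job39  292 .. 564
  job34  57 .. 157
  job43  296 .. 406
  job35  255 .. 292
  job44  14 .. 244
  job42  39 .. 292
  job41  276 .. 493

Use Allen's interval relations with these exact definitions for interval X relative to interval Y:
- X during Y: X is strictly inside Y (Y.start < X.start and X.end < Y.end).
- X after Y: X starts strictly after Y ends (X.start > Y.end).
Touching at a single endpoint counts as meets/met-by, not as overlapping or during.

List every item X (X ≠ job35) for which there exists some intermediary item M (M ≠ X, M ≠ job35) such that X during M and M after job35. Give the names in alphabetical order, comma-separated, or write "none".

Target job35 = [255, 292].
Intermediaries M with M after job35: job37, job38, job43.
Via job37 — items with X during job37: none.
Via job38 — items with X during job38: job37.
Via job43 — items with X during job43: none.
Union: job37.

job37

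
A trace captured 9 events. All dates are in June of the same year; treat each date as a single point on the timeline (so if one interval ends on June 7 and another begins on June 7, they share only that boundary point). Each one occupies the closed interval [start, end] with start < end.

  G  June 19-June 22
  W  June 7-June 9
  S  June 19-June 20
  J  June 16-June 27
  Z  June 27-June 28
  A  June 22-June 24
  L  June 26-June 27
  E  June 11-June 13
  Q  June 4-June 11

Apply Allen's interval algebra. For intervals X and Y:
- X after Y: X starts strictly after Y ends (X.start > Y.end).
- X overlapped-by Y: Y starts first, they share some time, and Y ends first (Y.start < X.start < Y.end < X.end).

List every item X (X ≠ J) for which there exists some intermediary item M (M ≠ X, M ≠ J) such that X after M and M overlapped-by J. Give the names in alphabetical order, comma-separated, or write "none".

none

Target J = [June 16, June 27].
Intermediaries M with M overlapped-by J: none.
Union: none.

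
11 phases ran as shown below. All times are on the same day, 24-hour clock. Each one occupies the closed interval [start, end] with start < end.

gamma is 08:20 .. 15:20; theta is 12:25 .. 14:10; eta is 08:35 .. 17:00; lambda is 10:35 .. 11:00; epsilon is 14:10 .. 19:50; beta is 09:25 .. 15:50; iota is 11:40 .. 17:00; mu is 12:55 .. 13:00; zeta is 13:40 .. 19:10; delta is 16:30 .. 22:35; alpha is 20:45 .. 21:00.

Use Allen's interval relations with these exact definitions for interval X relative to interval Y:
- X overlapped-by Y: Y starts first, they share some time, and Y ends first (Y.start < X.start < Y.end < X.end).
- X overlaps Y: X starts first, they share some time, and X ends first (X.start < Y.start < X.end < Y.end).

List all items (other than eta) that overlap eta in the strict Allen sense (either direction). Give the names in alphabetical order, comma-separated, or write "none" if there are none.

delta, epsilon, gamma, zeta

Target eta = [08:35, 17:00].
alpha [20:45, 21:00] → after → no.
beta [09:25, 15:50] → during → no.
delta [16:30, 22:35] → overlapped-by → yes.
epsilon [14:10, 19:50] → overlapped-by → yes.
gamma [08:20, 15:20] → overlaps → yes.
iota [11:40, 17:00] → finishes → no.
lambda [10:35, 11:00] → during → no.
mu [12:55, 13:00] → during → no.
theta [12:25, 14:10] → during → no.
zeta [13:40, 19:10] → overlapped-by → yes.
Result: delta, epsilon, gamma, zeta.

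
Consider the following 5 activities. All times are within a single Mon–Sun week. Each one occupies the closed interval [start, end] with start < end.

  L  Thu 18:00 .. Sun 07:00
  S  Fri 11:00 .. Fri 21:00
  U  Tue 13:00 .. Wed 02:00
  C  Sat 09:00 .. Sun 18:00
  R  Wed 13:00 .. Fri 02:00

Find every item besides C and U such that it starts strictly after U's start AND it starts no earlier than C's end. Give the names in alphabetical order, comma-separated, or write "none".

none

Conditions: its start is strictly after U's start (X.start > Tue 13:00) AND its start is no earlier than C's end (X.start >= Sun 18:00).
L: start Thu 18:00 > Tue 13:00? ✓; start Thu 18:00 >= Sun 18:00? ✗ → no.
R: start Wed 13:00 > Tue 13:00? ✓; start Wed 13:00 >= Sun 18:00? ✗ → no.
S: start Fri 11:00 > Tue 13:00? ✓; start Fri 11:00 >= Sun 18:00? ✗ → no.
Result: none.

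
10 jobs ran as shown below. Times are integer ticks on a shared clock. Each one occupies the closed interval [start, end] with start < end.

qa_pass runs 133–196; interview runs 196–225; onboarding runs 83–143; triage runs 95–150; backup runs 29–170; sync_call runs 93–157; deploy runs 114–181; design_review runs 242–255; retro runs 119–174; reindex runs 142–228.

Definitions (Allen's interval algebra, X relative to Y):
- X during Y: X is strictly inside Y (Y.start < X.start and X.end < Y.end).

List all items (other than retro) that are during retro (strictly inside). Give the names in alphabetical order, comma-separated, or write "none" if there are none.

none

Target retro = [119, 174].
backup [29, 170] → overlaps → no.
deploy [114, 181] → contains → no.
design_review [242, 255] → after → no.
interview [196, 225] → after → no.
onboarding [83, 143] → overlaps → no.
qa_pass [133, 196] → overlapped-by → no.
reindex [142, 228] → overlapped-by → no.
sync_call [93, 157] → overlaps → no.
triage [95, 150] → overlaps → no.
Result: none.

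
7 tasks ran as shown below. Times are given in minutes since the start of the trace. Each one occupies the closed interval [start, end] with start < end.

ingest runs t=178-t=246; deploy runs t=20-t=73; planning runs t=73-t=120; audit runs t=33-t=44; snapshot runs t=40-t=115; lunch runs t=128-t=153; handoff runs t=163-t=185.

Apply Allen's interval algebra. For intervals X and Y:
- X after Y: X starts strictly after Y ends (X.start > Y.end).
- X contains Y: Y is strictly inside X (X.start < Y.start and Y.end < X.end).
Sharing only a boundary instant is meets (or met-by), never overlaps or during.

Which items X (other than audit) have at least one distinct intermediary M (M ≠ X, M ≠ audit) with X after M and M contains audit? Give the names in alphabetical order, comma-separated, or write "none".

Target audit = [t=33, t=44].
Intermediaries M with M contains audit: deploy.
Via deploy — items with X after deploy: handoff, ingest, lunch.
Union: handoff, ingest, lunch.

handoff, ingest, lunch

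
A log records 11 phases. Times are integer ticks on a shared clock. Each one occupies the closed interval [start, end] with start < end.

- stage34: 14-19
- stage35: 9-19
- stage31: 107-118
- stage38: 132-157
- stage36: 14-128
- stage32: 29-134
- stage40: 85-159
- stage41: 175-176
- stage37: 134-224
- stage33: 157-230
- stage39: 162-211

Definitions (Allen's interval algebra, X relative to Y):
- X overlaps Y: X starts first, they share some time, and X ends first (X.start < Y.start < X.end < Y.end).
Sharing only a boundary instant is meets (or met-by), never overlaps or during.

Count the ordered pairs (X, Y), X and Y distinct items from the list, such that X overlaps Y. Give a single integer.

Checking all 110 ordered pairs for relation 'overlaps'; matching pairs in alphabetical order:
(stage32, stage38): stage32 overlaps stage38 ✓
(stage32, stage40): stage32 overlaps stage40 ✓
(stage35, stage36): stage35 overlaps stage36 ✓
(stage36, stage32): stage36 overlaps stage32 ✓
(stage36, stage40): stage36 overlaps stage40 ✓
(stage37, stage33): stage37 overlaps stage33 ✓
(stage38, stage37): stage38 overlaps stage37 ✓
(stage40, stage33): stage40 overlaps stage33 ✓
(stage40, stage37): stage40 overlaps stage37 ✓
Count: 9.

9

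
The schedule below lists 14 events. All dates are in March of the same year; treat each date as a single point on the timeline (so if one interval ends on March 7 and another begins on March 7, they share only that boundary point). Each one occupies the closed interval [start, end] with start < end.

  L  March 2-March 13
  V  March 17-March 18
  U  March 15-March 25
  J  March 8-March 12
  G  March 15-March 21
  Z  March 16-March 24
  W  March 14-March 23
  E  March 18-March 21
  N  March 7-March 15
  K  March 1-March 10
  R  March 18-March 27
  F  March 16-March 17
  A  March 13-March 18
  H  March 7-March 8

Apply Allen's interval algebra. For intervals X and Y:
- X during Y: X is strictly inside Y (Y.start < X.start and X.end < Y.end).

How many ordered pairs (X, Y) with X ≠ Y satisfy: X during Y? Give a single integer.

Checking all 182 ordered pairs for relation 'during'; matching pairs in alphabetical order:
(E, U): E during U ✓
(E, W): E during W ✓
(E, Z): E during Z ✓
(F, A): F during A ✓
(F, G): F during G ✓
(F, U): F during U ✓
(F, W): F during W ✓
(G, W): G during W ✓
(H, K): H during K ✓
(H, L): H during L ✓
(J, L): J during L ✓
(J, N): J during N ✓
(V, G): V during G ✓
(V, U): V during U ✓
(V, W): V during W ✓
(V, Z): V during Z ✓
(Z, U): Z during U ✓
Count: 17.

17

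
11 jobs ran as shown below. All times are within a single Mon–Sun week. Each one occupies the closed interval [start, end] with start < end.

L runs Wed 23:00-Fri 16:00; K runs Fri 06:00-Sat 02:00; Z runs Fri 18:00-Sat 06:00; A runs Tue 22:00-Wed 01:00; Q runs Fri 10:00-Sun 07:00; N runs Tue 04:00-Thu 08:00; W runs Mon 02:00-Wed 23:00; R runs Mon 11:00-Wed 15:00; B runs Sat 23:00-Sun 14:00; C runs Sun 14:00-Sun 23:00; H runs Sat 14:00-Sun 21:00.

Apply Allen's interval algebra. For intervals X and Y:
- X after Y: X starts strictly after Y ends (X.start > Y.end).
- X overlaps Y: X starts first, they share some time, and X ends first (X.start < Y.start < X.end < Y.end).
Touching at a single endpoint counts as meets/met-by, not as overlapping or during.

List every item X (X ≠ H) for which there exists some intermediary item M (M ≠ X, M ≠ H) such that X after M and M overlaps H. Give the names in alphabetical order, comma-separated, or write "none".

C

Target H = [Sat 14:00, Sun 21:00].
Intermediaries M with M overlaps H: Q.
Via Q — items with X after Q: C.
Union: C.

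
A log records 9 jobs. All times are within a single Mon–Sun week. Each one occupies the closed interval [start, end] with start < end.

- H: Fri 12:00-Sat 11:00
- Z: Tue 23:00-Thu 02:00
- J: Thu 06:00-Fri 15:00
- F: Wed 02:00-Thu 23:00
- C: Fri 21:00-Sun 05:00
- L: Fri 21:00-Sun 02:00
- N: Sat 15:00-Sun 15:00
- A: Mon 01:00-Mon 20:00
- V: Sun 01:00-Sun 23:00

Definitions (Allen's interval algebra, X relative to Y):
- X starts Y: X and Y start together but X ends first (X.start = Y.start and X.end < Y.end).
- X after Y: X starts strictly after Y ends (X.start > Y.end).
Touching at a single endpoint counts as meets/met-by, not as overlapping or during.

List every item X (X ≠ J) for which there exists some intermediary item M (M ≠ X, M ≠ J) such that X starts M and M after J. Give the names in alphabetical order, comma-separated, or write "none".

L

Target J = [Thu 06:00, Fri 15:00].
Intermediaries M with M after J: C, L, N, V.
Via C — items with X starts C: L.
Via L — items with X starts L: none.
Via N — items with X starts N: none.
Via V — items with X starts V: none.
Union: L.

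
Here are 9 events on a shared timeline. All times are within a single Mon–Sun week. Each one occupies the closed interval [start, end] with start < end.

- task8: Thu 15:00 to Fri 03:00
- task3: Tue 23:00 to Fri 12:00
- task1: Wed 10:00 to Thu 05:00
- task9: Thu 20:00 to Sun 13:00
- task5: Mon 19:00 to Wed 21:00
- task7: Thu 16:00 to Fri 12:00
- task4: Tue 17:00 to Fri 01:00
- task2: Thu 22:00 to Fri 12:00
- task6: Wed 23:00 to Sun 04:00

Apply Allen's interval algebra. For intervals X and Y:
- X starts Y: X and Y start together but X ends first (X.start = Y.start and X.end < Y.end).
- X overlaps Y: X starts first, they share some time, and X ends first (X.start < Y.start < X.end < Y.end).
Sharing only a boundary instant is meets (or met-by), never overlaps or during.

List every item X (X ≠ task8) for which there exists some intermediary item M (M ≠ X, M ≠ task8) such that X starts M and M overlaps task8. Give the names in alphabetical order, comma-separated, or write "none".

Target task8 = [Thu 15:00, Fri 03:00].
Intermediaries M with M overlaps task8: task4.
Via task4 — items with X starts task4: none.
Union: none.

none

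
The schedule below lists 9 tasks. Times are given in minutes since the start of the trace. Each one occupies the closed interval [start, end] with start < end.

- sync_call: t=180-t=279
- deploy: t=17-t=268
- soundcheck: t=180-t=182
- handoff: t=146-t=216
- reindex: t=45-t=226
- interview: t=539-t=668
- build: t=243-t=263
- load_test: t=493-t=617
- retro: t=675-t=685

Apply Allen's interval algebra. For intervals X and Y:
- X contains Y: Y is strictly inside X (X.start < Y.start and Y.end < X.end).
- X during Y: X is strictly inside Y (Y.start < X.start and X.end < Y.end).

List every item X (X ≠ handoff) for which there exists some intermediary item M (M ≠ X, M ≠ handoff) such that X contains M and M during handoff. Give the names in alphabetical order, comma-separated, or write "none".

deploy, reindex

Target handoff = [t=146, t=216].
Intermediaries M with M during handoff: soundcheck.
Via soundcheck — items with X contains soundcheck: deploy, reindex.
Union: deploy, reindex.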